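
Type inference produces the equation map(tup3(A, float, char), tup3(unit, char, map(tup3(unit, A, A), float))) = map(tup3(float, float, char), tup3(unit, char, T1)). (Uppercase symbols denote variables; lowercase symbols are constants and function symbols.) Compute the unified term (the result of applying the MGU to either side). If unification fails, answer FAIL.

Decompose map/2: tup3(A, float, char) = tup3(float, float, char),  tup3(unit, char, map(tup3(unit, A, A), float)) = tup3(unit, char, T1).
Decompose tup3/3: A = float,  float = float,  char = char.
Bind A := float; substituting into the one remaining equation that mentions A gives: tup3(unit, char, map(tup3(unit, float, float), float)) = tup3(unit, char, T1).
Delete trivial equation float = float.
Delete trivial equation char = char.
Decompose tup3/3: unit = unit,  char = char,  map(tup3(unit, float, float), float) = T1.
Delete trivial equation unit = unit.
Delete trivial equation char = char.
Bind T1 := map(tup3(unit, float, float), float).
Applying the MGU to either side gives map(tup3(float, float, char), tup3(unit, char, map(tup3(unit, float, float), float))).

map(tup3(float, float, char), tup3(unit, char, map(tup3(unit, float, float), float)))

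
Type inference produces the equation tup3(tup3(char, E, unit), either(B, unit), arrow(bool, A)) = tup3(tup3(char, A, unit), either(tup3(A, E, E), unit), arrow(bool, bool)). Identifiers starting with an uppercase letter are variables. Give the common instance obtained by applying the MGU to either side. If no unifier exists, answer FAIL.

tup3(tup3(char, bool, unit), either(tup3(bool, bool, bool), unit), arrow(bool, bool))

Decompose tup3/3: tup3(char, E, unit) = tup3(char, A, unit),  either(B, unit) = either(tup3(A, E, E), unit),  arrow(bool, A) = arrow(bool, bool).
Decompose tup3/3: char = char,  E = A,  unit = unit.
Delete trivial equation char = char.
Bind E := A; substituting into the one remaining equation that mentions E gives: either(B, unit) = either(tup3(A, A, A), unit).
Delete trivial equation unit = unit.
Decompose either/2: B = tup3(A, A, A),  unit = unit.
Bind B := tup3(A, A, A); no other remaining equation mentions B.
Delete trivial equation unit = unit.
Decompose arrow/2: bool = bool,  A = bool.
Delete trivial equation bool = bool.
Bind A := bool. Substituting into the earlier bindings gives E := bool, B := tup3(bool, bool, bool).
Applying the MGU to either side gives tup3(tup3(char, bool, unit), either(tup3(bool, bool, bool), unit), arrow(bool, bool)).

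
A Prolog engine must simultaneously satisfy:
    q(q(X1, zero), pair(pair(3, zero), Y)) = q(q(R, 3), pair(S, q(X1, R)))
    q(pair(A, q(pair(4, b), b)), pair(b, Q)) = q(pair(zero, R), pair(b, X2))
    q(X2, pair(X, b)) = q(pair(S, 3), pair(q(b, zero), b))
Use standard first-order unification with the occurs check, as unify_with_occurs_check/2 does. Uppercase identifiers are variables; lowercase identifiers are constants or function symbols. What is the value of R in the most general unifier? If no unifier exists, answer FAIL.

Decompose q/2: q(X1, zero) = q(R, 3),  pair(pair(3, zero), Y) = pair(S, q(X1, R)).
Decompose q/2: X1 = R,  zero = 3.
Bind X1 := R; substituting into the one remaining equation that mentions X1 gives: pair(pair(3, zero), Y) = pair(S, q(R, R)).
Clash: constants zero and 3 differ; no unifier exists.

FAIL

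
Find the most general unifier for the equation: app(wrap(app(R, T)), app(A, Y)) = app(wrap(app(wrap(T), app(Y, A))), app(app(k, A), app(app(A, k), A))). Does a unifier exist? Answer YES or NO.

NO

Decompose app/2: wrap(app(R, T)) = wrap(app(wrap(T), app(Y, A))),  app(A, Y) = app(app(k, A), app(app(A, k), A)).
Decompose wrap/1: app(R, T) = app(wrap(T), app(Y, A)).
Decompose app/2: R = wrap(T),  T = app(Y, A).
Bind R := wrap(T); no other remaining equation mentions R.
Bind T := app(Y, A); no other remaining equation mentions T. Substituting into the earlier binding gives R := wrap(app(Y, A)).
Decompose app/2: A = app(k, A),  Y = app(app(A, k), A).
Occurs check fails: A occurs in app(k, A); the equation A = app(k, A) has no finite solution.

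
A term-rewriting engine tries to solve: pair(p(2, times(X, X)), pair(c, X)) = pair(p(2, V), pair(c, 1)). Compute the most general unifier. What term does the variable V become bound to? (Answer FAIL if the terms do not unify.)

times(1, 1)

Decompose pair/2: p(2, times(X, X)) = p(2, V),  pair(c, X) = pair(c, 1).
Decompose p/2: 2 = 2,  times(X, X) = V.
Delete trivial equation 2 = 2.
Bind V := times(X, X); no other remaining equation mentions V.
Decompose pair/2: c = c,  X = 1.
Delete trivial equation c = c.
Bind X := 1. Substituting into the earlier binding gives V := times(1, 1).
MGU = { V := times(1, 1), X := 1 }, so V := times(1, 1).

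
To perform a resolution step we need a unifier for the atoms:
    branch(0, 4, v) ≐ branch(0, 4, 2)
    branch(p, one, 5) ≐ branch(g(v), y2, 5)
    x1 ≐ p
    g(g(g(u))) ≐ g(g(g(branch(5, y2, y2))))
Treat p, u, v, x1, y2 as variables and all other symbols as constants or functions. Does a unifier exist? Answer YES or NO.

Decompose branch/3: 0 ≐ 0,  4 ≐ 4,  v ≐ 2.
Delete trivial equation 0 ≐ 0.
Delete trivial equation 4 ≐ 4.
Bind v := 2; substituting into the one remaining equation that mentions v gives: branch(p, one, 5) ≐ branch(g(2), y2, 5).
Decompose branch/3: p ≐ g(2),  one ≐ y2,  5 ≐ 5.
Bind p := g(2); substituting into the one remaining equation that mentions p gives: x1 ≐ g(2).
Bind y2 := one; substituting into the one remaining equation that mentions y2 gives: g(g(g(u))) ≐ g(g(g(branch(5, one, one)))).
Delete trivial equation 5 ≐ 5.
Bind x1 := g(2); no other remaining equation mentions x1.
Decompose g/1: g(g(u)) ≐ g(g(branch(5, one, one))).
Decompose g/1: g(u) ≐ g(branch(5, one, one)).
Decompose g/1: u ≐ branch(5, one, one).
Bind u := branch(5, one, one).
No equations remain and no clash or occurs-check failure arose, so a unifier exists.

YES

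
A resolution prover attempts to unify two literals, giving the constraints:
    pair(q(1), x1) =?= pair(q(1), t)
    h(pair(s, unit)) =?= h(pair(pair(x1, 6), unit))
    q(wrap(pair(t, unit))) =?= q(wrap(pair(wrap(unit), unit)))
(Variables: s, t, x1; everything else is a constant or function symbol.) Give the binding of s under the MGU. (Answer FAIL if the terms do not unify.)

Decompose pair/2: q(1) =?= q(1),  x1 =?= t.
Delete trivial equation q(1) =?= q(1).
Bind x1 := t; substituting into the one remaining equation that mentions x1 gives: h(pair(s, unit)) =?= h(pair(pair(t, 6), unit)).
Decompose h/1: pair(s, unit) =?= pair(pair(t, 6), unit).
Decompose pair/2: s =?= pair(t, 6),  unit =?= unit.
Bind s := pair(t, 6); no other remaining equation mentions s.
Delete trivial equation unit =?= unit.
Decompose q/1: wrap(pair(t, unit)) =?= wrap(pair(wrap(unit), unit)).
Decompose wrap/1: pair(t, unit) =?= pair(wrap(unit), unit).
Decompose pair/2: t =?= wrap(unit),  unit =?= unit.
Bind t := wrap(unit); no other remaining equation mentions t. Substituting into the earlier bindings gives x1 := wrap(unit), s := pair(wrap(unit), 6).
Delete trivial equation unit =?= unit.
MGU = { x1 -> wrap(unit), s -> pair(wrap(unit), 6), t -> wrap(unit) }, so s -> pair(wrap(unit), 6).

pair(wrap(unit), 6)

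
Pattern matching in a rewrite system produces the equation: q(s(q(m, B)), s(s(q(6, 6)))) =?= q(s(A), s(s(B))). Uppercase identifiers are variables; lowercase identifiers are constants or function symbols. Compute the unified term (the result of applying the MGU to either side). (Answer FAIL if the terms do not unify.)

q(s(q(m, q(6, 6))), s(s(q(6, 6))))

Decompose q/2: s(q(m, B)) =?= s(A),  s(s(q(6, 6))) =?= s(s(B)).
Decompose s/1: q(m, B) =?= A.
Bind A := q(m, B); no other remaining equation mentions A.
Decompose s/1: s(q(6, 6)) =?= s(B).
Decompose s/1: q(6, 6) =?= B.
Bind B := q(6, 6). Substituting into the earlier binding gives A := q(m, q(6, 6)).
Applying the MGU to either side gives q(s(q(m, q(6, 6))), s(s(q(6, 6)))).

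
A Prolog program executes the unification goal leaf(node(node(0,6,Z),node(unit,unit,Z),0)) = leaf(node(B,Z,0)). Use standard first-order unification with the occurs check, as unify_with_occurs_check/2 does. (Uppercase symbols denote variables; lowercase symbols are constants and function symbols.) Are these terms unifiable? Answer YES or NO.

Decompose leaf/1: node(node(0,6,Z),node(unit,unit,Z),0) = node(B,Z,0).
Decompose node/3: node(0,6,Z) = B,  node(unit,unit,Z) = Z,  0 = 0.
Bind B := node(0,6,Z); no other remaining equation mentions B.
Occurs check fails: Z occurs in node(unit,unit,Z); the equation Z = node(unit,unit,Z) has no finite solution.

NO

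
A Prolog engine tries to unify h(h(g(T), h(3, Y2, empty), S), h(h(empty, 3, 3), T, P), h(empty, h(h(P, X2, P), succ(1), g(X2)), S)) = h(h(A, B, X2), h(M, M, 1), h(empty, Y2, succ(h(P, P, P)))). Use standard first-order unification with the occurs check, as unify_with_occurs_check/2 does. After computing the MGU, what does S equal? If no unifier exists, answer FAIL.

Decompose h/3: h(g(T), h(3, Y2, empty), S) = h(A, B, X2),  h(h(empty, 3, 3), T, P) = h(M, M, 1),  h(empty, h(h(P, X2, P), succ(1), g(X2)), S) = h(empty, Y2, succ(h(P, P, P))).
Decompose h/3: g(T) = A,  h(3, Y2, empty) = B,  S = X2.
Bind A := g(T); no other remaining equation mentions A.
Bind B := h(3, Y2, empty); no other remaining equation mentions B.
Bind S := X2; substituting into the one remaining equation that mentions S gives: h(empty, h(h(P, X2, P), succ(1), g(X2)), X2) = h(empty, Y2, succ(h(P, P, P))).
Decompose h/3: h(empty, 3, 3) = M,  T = M,  P = 1.
Bind M := h(empty, 3, 3); substituting into the one remaining equation that mentions M gives: T = h(empty, 3, 3).
Bind T := h(empty, 3, 3); no other remaining equation mentions T. Substituting into the earlier binding gives A := g(h(empty, 3, 3)).
Bind P := 1; substituting into the remaining equation gives: h(empty, h(h(1, X2, 1), succ(1), g(X2)), X2) = h(empty, Y2, succ(h(1, 1, 1))).
Decompose h/3: empty = empty,  h(h(1, X2, 1), succ(1), g(X2)) = Y2,  X2 = succ(h(1, 1, 1)).
Delete trivial equation empty = empty.
Bind Y2 := h(h(1, X2, 1), succ(1), g(X2)); no other remaining equation mentions Y2. Substituting into the earlier binding gives B := h(3, h(h(1, X2, 1), succ(1), g(X2)), empty).
Bind X2 := succ(h(1, 1, 1)). Substituting into the earlier bindings gives B := h(3, h(h(1, succ(h(1, 1, 1)), 1), succ(1), g(succ(h(1, 1, 1)))), empty), S := succ(h(1, 1, 1)), Y2 := h(h(1, succ(h(1, 1, 1)), 1), succ(1), g(succ(h(1, 1, 1)))).
MGU = { A -> g(h(empty, 3, 3)), B -> h(3, h(h(1, succ(h(1, 1, 1)), 1), succ(1), g(succ(h(1, 1, 1)))), empty), S -> succ(h(1, 1, 1)), M -> h(empty, 3, 3), T -> h(empty, 3, 3), P -> 1, Y2 -> h(h(1, succ(h(1, 1, 1)), 1), succ(1), g(succ(h(1, 1, 1)))), X2 -> succ(h(1, 1, 1)) }, so S -> succ(h(1, 1, 1)).

succ(h(1, 1, 1))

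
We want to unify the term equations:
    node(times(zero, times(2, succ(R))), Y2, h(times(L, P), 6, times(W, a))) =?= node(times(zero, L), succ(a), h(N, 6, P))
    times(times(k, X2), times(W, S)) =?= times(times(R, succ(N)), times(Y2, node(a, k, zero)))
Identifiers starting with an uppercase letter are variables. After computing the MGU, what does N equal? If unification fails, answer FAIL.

times(times(2, succ(k)), times(succ(a), a))

Decompose node/3: times(zero, times(2, succ(R))) =?= times(zero, L),  Y2 =?= succ(a),  h(times(L, P), 6, times(W, a)) =?= h(N, 6, P).
Decompose times/2: zero =?= zero,  times(2, succ(R)) =?= L.
Delete trivial equation zero =?= zero.
Bind L := times(2, succ(R)); substituting into the one remaining equation that mentions L gives: h(times(times(2, succ(R)), P), 6, times(W, a)) =?= h(N, 6, P).
Bind Y2 := succ(a); substituting into the one remaining equation that mentions Y2 gives: times(times(k, X2), times(W, S)) =?= times(times(R, succ(N)), times(succ(a), node(a, k, zero))).
Decompose h/3: times(times(2, succ(R)), P) =?= N,  6 =?= 6,  times(W, a) =?= P.
Bind N := times(times(2, succ(R)), P); substituting into the one remaining equation that mentions N gives: times(times(k, X2), times(W, S)) =?= times(times(R, succ(times(times(2, succ(R)), P))), times(succ(a), node(a, k, zero))).
Delete trivial equation 6 =?= 6.
Bind P := times(W, a); substituting into the remaining equation gives: times(times(k, X2), times(W, S)) =?= times(times(R, succ(times(times(2, succ(R)), times(W, a)))), times(succ(a), node(a, k, zero))). Substituting into the earlier binding gives N := times(times(2, succ(R)), times(W, a)).
Decompose times/2: times(k, X2) =?= times(R, succ(times(times(2, succ(R)), times(W, a)))),  times(W, S) =?= times(succ(a), node(a, k, zero)).
Decompose times/2: k =?= R,  X2 =?= succ(times(times(2, succ(R)), times(W, a))).
Bind R := k; substituting into the one remaining equation that mentions R gives: X2 =?= succ(times(times(2, succ(k)), times(W, a))). Substituting into the earlier bindings gives L := times(2, succ(k)), N := times(times(2, succ(k)), times(W, a)).
Bind X2 := succ(times(times(2, succ(k)), times(W, a))); no other remaining equation mentions X2.
Decompose times/2: W =?= succ(a),  S =?= node(a, k, zero).
Bind W := succ(a); no other remaining equation mentions W. Substituting into the earlier bindings gives N := times(times(2, succ(k)), times(succ(a), a)), P := times(succ(a), a), X2 := succ(times(times(2, succ(k)), times(succ(a), a))).
Bind S := node(a, k, zero).
MGU = { L ↦ times(2, succ(k)), Y2 ↦ succ(a), N ↦ times(times(2, succ(k)), times(succ(a), a)), P ↦ times(succ(a), a), R ↦ k, X2 ↦ succ(times(times(2, succ(k)), times(succ(a), a))), W ↦ succ(a), S ↦ node(a, k, zero) }, so N ↦ times(times(2, succ(k)), times(succ(a), a)).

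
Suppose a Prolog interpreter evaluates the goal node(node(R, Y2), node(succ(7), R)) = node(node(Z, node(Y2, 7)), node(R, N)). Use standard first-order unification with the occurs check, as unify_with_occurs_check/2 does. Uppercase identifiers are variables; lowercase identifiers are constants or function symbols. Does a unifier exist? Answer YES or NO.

Decompose node/2: node(R, Y2) = node(Z, node(Y2, 7)),  node(succ(7), R) = node(R, N).
Decompose node/2: R = Z,  Y2 = node(Y2, 7).
Bind R := Z; substituting into the one remaining equation that mentions R gives: node(succ(7), Z) = node(Z, N).
Occurs check fails: Y2 occurs in node(Y2, 7); the equation Y2 = node(Y2, 7) has no finite solution.

NO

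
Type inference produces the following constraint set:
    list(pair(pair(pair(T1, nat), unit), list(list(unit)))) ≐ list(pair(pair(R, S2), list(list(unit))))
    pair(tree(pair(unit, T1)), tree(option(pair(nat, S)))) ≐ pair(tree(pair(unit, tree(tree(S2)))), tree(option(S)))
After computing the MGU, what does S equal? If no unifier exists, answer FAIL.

FAIL

Decompose list/1: pair(pair(pair(T1, nat), unit), list(list(unit))) ≐ pair(pair(R, S2), list(list(unit))).
Decompose pair/2: pair(pair(T1, nat), unit) ≐ pair(R, S2),  list(list(unit)) ≐ list(list(unit)).
Decompose pair/2: pair(T1, nat) ≐ R,  unit ≐ S2.
Bind R := pair(T1, nat); no other remaining equation mentions R.
Bind S2 := unit; substituting into the one remaining equation that mentions S2 gives: pair(tree(pair(unit, T1)), tree(option(pair(nat, S)))) ≐ pair(tree(pair(unit, tree(tree(unit)))), tree(option(S))).
Delete trivial equation list(list(unit)) ≐ list(list(unit)).
Decompose pair/2: tree(pair(unit, T1)) ≐ tree(pair(unit, tree(tree(unit)))),  tree(option(pair(nat, S))) ≐ tree(option(S)).
Decompose tree/1: pair(unit, T1) ≐ pair(unit, tree(tree(unit))).
Decompose pair/2: unit ≐ unit,  T1 ≐ tree(tree(unit)).
Delete trivial equation unit ≐ unit.
Bind T1 := tree(tree(unit)); no other remaining equation mentions T1. Substituting into the earlier binding gives R := pair(tree(tree(unit)), nat).
Decompose tree/1: option(pair(nat, S)) ≐ option(S).
Decompose option/1: pair(nat, S) ≐ S.
Occurs check fails: S occurs in pair(nat, S); the equation S ≐ pair(nat, S) has no finite solution.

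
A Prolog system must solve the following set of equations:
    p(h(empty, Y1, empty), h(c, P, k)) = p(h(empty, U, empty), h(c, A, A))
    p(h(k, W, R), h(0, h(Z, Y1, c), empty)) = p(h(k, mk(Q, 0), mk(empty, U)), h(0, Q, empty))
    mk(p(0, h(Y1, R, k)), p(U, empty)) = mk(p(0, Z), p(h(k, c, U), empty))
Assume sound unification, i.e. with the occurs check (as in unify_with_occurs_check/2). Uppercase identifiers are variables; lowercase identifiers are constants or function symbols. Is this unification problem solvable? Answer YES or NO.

NO

Decompose p/2: h(empty, Y1, empty) = h(empty, U, empty),  h(c, P, k) = h(c, A, A).
Decompose h/3: empty = empty,  Y1 = U,  empty = empty.
Delete trivial equation empty = empty.
Bind Y1 := U; substituting into the 2 remaining equations that mention Y1 gives: p(h(k, W, R), h(0, h(Z, U, c), empty)) = p(h(k, mk(Q, 0), mk(empty, U)), h(0, Q, empty)),  mk(p(0, h(U, R, k)), p(U, empty)) = mk(p(0, Z), p(h(k, c, U), empty)).
Delete trivial equation empty = empty.
Decompose h/3: c = c,  P = A,  k = A.
Delete trivial equation c = c.
Bind P := A; no other remaining equation mentions P.
Bind A := k; no other remaining equation mentions A. Substituting into the earlier binding gives P := k.
Decompose p/2: h(k, W, R) = h(k, mk(Q, 0), mk(empty, U)),  h(0, h(Z, U, c), empty) = h(0, Q, empty).
Decompose h/3: k = k,  W = mk(Q, 0),  R = mk(empty, U).
Delete trivial equation k = k.
Bind W := mk(Q, 0); no other remaining equation mentions W.
Bind R := mk(empty, U); substituting into the one remaining equation that mentions R gives: mk(p(0, h(U, mk(empty, U), k)), p(U, empty)) = mk(p(0, Z), p(h(k, c, U), empty)).
Decompose h/3: 0 = 0,  h(Z, U, c) = Q,  empty = empty.
Delete trivial equation 0 = 0.
Bind Q := h(Z, U, c); no other remaining equation mentions Q. Substituting into the earlier binding gives W := mk(h(Z, U, c), 0).
Delete trivial equation empty = empty.
Decompose mk/2: p(0, h(U, mk(empty, U), k)) = p(0, Z),  p(U, empty) = p(h(k, c, U), empty).
Decompose p/2: 0 = 0,  h(U, mk(empty, U), k) = Z.
Delete trivial equation 0 = 0.
Bind Z := h(U, mk(empty, U), k); no other remaining equation mentions Z. Substituting into the earlier bindings gives W := mk(h(h(U, mk(empty, U), k), U, c), 0), Q := h(h(U, mk(empty, U), k), U, c).
Decompose p/2: U = h(k, c, U),  empty = empty.
Occurs check fails: U occurs in h(k, c, U); the equation U = h(k, c, U) has no finite solution.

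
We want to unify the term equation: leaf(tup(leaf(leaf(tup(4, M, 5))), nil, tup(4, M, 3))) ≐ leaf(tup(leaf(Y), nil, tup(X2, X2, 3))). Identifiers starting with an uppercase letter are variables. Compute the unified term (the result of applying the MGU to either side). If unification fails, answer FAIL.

Decompose leaf/1: tup(leaf(leaf(tup(4, M, 5))), nil, tup(4, M, 3)) ≐ tup(leaf(Y), nil, tup(X2, X2, 3)).
Decompose tup/3: leaf(leaf(tup(4, M, 5))) ≐ leaf(Y),  nil ≐ nil,  tup(4, M, 3) ≐ tup(X2, X2, 3).
Decompose leaf/1: leaf(tup(4, M, 5)) ≐ Y.
Bind Y := leaf(tup(4, M, 5)); no other remaining equation mentions Y.
Delete trivial equation nil ≐ nil.
Decompose tup/3: 4 ≐ X2,  M ≐ X2,  3 ≐ 3.
Bind X2 := 4; substituting into the one remaining equation that mentions X2 gives: M ≐ 4.
Bind M := 4; no other remaining equation mentions M. Substituting into the earlier binding gives Y := leaf(tup(4, 4, 5)).
Delete trivial equation 3 ≐ 3.
Applying the MGU to either side gives leaf(tup(leaf(leaf(tup(4, 4, 5))), nil, tup(4, 4, 3))).

leaf(tup(leaf(leaf(tup(4, 4, 5))), nil, tup(4, 4, 3)))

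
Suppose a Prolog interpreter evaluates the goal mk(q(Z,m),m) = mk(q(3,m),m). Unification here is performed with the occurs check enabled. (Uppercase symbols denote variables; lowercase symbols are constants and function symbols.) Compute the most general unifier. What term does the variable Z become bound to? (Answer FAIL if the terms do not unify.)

3

Decompose mk/2: q(Z,m) = q(3,m),  m = m.
Decompose q/2: Z = 3,  m = m.
Bind Z := 3; no other remaining equation mentions Z.
Delete trivial equation m = m.
Delete trivial equation m = m.
MGU = { Z ↦ 3 }, so Z ↦ 3.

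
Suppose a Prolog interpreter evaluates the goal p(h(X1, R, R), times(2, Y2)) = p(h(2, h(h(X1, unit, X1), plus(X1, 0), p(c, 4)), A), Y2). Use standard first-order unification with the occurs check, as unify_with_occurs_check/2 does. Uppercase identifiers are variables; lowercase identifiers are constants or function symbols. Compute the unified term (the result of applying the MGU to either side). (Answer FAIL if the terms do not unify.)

FAIL

Decompose p/2: h(X1, R, R) = h(2, h(h(X1, unit, X1), plus(X1, 0), p(c, 4)), A),  times(2, Y2) = Y2.
Decompose h/3: X1 = 2,  R = h(h(X1, unit, X1), plus(X1, 0), p(c, 4)),  R = A.
Bind X1 := 2; substituting into the one remaining equation that mentions X1 gives: R = h(h(2, unit, 2), plus(2, 0), p(c, 4)).
Bind R := h(h(2, unit, 2), plus(2, 0), p(c, 4)); substituting into the one remaining equation that mentions R gives: h(h(2, unit, 2), plus(2, 0), p(c, 4)) = A.
Bind A := h(h(2, unit, 2), plus(2, 0), p(c, 4)); no other remaining equation mentions A.
Occurs check fails: Y2 occurs in times(2, Y2); the equation Y2 = times(2, Y2) has no finite solution.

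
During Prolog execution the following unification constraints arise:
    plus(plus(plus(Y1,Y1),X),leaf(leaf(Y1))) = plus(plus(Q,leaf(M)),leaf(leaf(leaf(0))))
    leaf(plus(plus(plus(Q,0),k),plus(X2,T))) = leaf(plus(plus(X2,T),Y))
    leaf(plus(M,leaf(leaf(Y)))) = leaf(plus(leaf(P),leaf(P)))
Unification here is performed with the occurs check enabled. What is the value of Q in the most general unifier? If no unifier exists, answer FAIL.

Decompose plus/2: plus(plus(Y1,Y1),X) = plus(Q,leaf(M)),  leaf(leaf(Y1)) = leaf(leaf(leaf(0))).
Decompose plus/2: plus(Y1,Y1) = Q,  X = leaf(M).
Bind Q := plus(Y1,Y1); substituting into the one remaining equation that mentions Q gives: leaf(plus(plus(plus(plus(Y1,Y1),0),k),plus(X2,T))) = leaf(plus(plus(X2,T),Y)).
Bind X := leaf(M); no other remaining equation mentions X.
Decompose leaf/1: leaf(Y1) = leaf(leaf(0)).
Decompose leaf/1: Y1 = leaf(0).
Bind Y1 := leaf(0); substituting into the one remaining equation that mentions Y1 gives: leaf(plus(plus(plus(plus(leaf(0),leaf(0)),0),k),plus(X2,T))) = leaf(plus(plus(X2,T),Y)). Substituting into the earlier binding gives Q := plus(leaf(0),leaf(0)).
Decompose leaf/1: plus(plus(plus(plus(leaf(0),leaf(0)),0),k),plus(X2,T)) = plus(plus(X2,T),Y).
Decompose plus/2: plus(plus(plus(leaf(0),leaf(0)),0),k) = plus(X2,T),  plus(X2,T) = Y.
Decompose plus/2: plus(plus(leaf(0),leaf(0)),0) = X2,  k = T.
Bind X2 := plus(plus(leaf(0),leaf(0)),0); substituting into the one remaining equation that mentions X2 gives: plus(plus(plus(leaf(0),leaf(0)),0),T) = Y.
Bind T := k; substituting into the one remaining equation that mentions T gives: plus(plus(plus(leaf(0),leaf(0)),0),k) = Y.
Bind Y := plus(plus(plus(leaf(0),leaf(0)),0),k); substituting into the remaining equation gives: leaf(plus(M,leaf(leaf(plus(plus(plus(leaf(0),leaf(0)),0),k))))) = leaf(plus(leaf(P),leaf(P))).
Decompose leaf/1: plus(M,leaf(leaf(plus(plus(plus(leaf(0),leaf(0)),0),k)))) = plus(leaf(P),leaf(P)).
Decompose plus/2: M = leaf(P),  leaf(leaf(plus(plus(plus(leaf(0),leaf(0)),0),k))) = leaf(P).
Bind M := leaf(P); no other remaining equation mentions M. Substituting into the earlier binding gives X := leaf(leaf(P)).
Decompose leaf/1: leaf(plus(plus(plus(leaf(0),leaf(0)),0),k)) = P.
Bind P := leaf(plus(plus(plus(leaf(0),leaf(0)),0),k)). Substituting into the earlier bindings gives X := leaf(leaf(leaf(plus(plus(plus(leaf(0),leaf(0)),0),k)))), M := leaf(leaf(plus(plus(plus(leaf(0),leaf(0)),0),k))).
MGU = { Q = plus(leaf(0),leaf(0)), X = leaf(leaf(leaf(plus(plus(plus(leaf(0),leaf(0)),0),k)))), Y1 = leaf(0), X2 = plus(plus(leaf(0),leaf(0)),0), T = k, Y = plus(plus(plus(leaf(0),leaf(0)),0),k), M = leaf(leaf(plus(plus(plus(leaf(0),leaf(0)),0),k))), P = leaf(plus(plus(plus(leaf(0),leaf(0)),0),k)) }, so Q = plus(leaf(0),leaf(0)).

plus(leaf(0),leaf(0))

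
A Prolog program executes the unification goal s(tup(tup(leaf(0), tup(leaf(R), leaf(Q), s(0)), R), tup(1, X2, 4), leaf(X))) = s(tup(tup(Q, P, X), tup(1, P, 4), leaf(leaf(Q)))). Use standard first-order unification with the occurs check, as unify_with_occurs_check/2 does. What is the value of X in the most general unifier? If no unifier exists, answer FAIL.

leaf(leaf(0))

Decompose s/1: tup(tup(leaf(0), tup(leaf(R), leaf(Q), s(0)), R), tup(1, X2, 4), leaf(X)) = tup(tup(Q, P, X), tup(1, P, 4), leaf(leaf(Q))).
Decompose tup/3: tup(leaf(0), tup(leaf(R), leaf(Q), s(0)), R) = tup(Q, P, X),  tup(1, X2, 4) = tup(1, P, 4),  leaf(X) = leaf(leaf(Q)).
Decompose tup/3: leaf(0) = Q,  tup(leaf(R), leaf(Q), s(0)) = P,  R = X.
Bind Q := leaf(0); substituting into the 2 remaining equations that mention Q gives: tup(leaf(R), leaf(leaf(0)), s(0)) = P,  leaf(X) = leaf(leaf(leaf(0))).
Bind P := tup(leaf(R), leaf(leaf(0)), s(0)); substituting into the one remaining equation that mentions P gives: tup(1, X2, 4) = tup(1, tup(leaf(R), leaf(leaf(0)), s(0)), 4).
Bind R := X; substituting into the one remaining equation that mentions R gives: tup(1, X2, 4) = tup(1, tup(leaf(X), leaf(leaf(0)), s(0)), 4). Substituting into the earlier binding gives P := tup(leaf(X), leaf(leaf(0)), s(0)).
Decompose tup/3: 1 = 1,  X2 = tup(leaf(X), leaf(leaf(0)), s(0)),  4 = 4.
Delete trivial equation 1 = 1.
Bind X2 := tup(leaf(X), leaf(leaf(0)), s(0)); no other remaining equation mentions X2.
Delete trivial equation 4 = 4.
Decompose leaf/1: X = leaf(leaf(0)).
Bind X := leaf(leaf(0)). Substituting into the earlier bindings gives P := tup(leaf(leaf(leaf(0))), leaf(leaf(0)), s(0)), R := leaf(leaf(0)), X2 := tup(leaf(leaf(leaf(0))), leaf(leaf(0)), s(0)).
MGU = { Q -> leaf(0), P -> tup(leaf(leaf(leaf(0))), leaf(leaf(0)), s(0)), R -> leaf(leaf(0)), X2 -> tup(leaf(leaf(leaf(0))), leaf(leaf(0)), s(0)), X -> leaf(leaf(0)) }, so X -> leaf(leaf(0)).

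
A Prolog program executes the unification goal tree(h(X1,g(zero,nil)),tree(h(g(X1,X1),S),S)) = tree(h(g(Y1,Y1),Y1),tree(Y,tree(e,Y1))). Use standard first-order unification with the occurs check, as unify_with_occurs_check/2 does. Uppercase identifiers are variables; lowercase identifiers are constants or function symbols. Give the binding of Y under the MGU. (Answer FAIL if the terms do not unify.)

Decompose tree/2: h(X1,g(zero,nil)) = h(g(Y1,Y1),Y1),  tree(h(g(X1,X1),S),S) = tree(Y,tree(e,Y1)).
Decompose h/2: X1 = g(Y1,Y1),  g(zero,nil) = Y1.
Bind X1 := g(Y1,Y1); substituting into the one remaining equation that mentions X1 gives: tree(h(g(g(Y1,Y1),g(Y1,Y1)),S),S) = tree(Y,tree(e,Y1)).
Bind Y1 := g(zero,nil); substituting into the remaining equation gives: tree(h(g(g(g(zero,nil),g(zero,nil)),g(g(zero,nil),g(zero,nil))),S),S) = tree(Y,tree(e,g(zero,nil))). Substituting into the earlier binding gives X1 := g(g(zero,nil),g(zero,nil)).
Decompose tree/2: h(g(g(g(zero,nil),g(zero,nil)),g(g(zero,nil),g(zero,nil))),S) = Y,  S = tree(e,g(zero,nil)).
Bind Y := h(g(g(g(zero,nil),g(zero,nil)),g(g(zero,nil),g(zero,nil))),S); no other remaining equation mentions Y.
Bind S := tree(e,g(zero,nil)). Substituting into the earlier binding gives Y := h(g(g(g(zero,nil),g(zero,nil)),g(g(zero,nil),g(zero,nil))),tree(e,g(zero,nil))).
MGU = { X1 = g(g(zero,nil),g(zero,nil)), Y1 = g(zero,nil), Y = h(g(g(g(zero,nil),g(zero,nil)),g(g(zero,nil),g(zero,nil))),tree(e,g(zero,nil))), S = tree(e,g(zero,nil)) }, so Y = h(g(g(g(zero,nil),g(zero,nil)),g(g(zero,nil),g(zero,nil))),tree(e,g(zero,nil))).

h(g(g(g(zero,nil),g(zero,nil)),g(g(zero,nil),g(zero,nil))),tree(e,g(zero,nil)))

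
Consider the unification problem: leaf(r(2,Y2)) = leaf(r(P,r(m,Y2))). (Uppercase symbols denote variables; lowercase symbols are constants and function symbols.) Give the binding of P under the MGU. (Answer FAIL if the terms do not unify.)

FAIL

Decompose leaf/1: r(2,Y2) = r(P,r(m,Y2)).
Decompose r/2: 2 = P,  Y2 = r(m,Y2).
Bind P := 2; no other remaining equation mentions P.
Occurs check fails: Y2 occurs in r(m,Y2); the equation Y2 = r(m,Y2) has no finite solution.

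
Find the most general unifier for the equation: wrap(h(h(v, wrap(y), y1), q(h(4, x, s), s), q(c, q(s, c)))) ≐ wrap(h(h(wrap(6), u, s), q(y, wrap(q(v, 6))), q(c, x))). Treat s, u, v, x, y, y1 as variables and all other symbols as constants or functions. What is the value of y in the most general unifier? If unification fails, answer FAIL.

h(4, q(wrap(q(wrap(6), 6)), c), wrap(q(wrap(6), 6)))

Decompose wrap/1: h(h(v, wrap(y), y1), q(h(4, x, s), s), q(c, q(s, c))) ≐ h(h(wrap(6), u, s), q(y, wrap(q(v, 6))), q(c, x)).
Decompose h/3: h(v, wrap(y), y1) ≐ h(wrap(6), u, s),  q(h(4, x, s), s) ≐ q(y, wrap(q(v, 6))),  q(c, q(s, c)) ≐ q(c, x).
Decompose h/3: v ≐ wrap(6),  wrap(y) ≐ u,  y1 ≐ s.
Bind v := wrap(6); substituting into the one remaining equation that mentions v gives: q(h(4, x, s), s) ≐ q(y, wrap(q(wrap(6), 6))).
Bind u := wrap(y); no other remaining equation mentions u.
Bind y1 := s; no other remaining equation mentions y1.
Decompose q/2: h(4, x, s) ≐ y,  s ≐ wrap(q(wrap(6), 6)).
Bind y := h(4, x, s); no other remaining equation mentions y. Substituting into the earlier binding gives u := wrap(h(4, x, s)).
Bind s := wrap(q(wrap(6), 6)); substituting into the remaining equation gives: q(c, q(wrap(q(wrap(6), 6)), c)) ≐ q(c, x). Substituting into the earlier bindings gives u := wrap(h(4, x, wrap(q(wrap(6), 6)))), y1 := wrap(q(wrap(6), 6)), y := h(4, x, wrap(q(wrap(6), 6))).
Decompose q/2: c ≐ c,  q(wrap(q(wrap(6), 6)), c) ≐ x.
Delete trivial equation c ≐ c.
Bind x := q(wrap(q(wrap(6), 6)), c). Substituting into the earlier bindings gives u := wrap(h(4, q(wrap(q(wrap(6), 6)), c), wrap(q(wrap(6), 6)))), y := h(4, q(wrap(q(wrap(6), 6)), c), wrap(q(wrap(6), 6))).
MGU = { v -> wrap(6), u -> wrap(h(4, q(wrap(q(wrap(6), 6)), c), wrap(q(wrap(6), 6)))), y1 -> wrap(q(wrap(6), 6)), y -> h(4, q(wrap(q(wrap(6), 6)), c), wrap(q(wrap(6), 6))), s -> wrap(q(wrap(6), 6)), x -> q(wrap(q(wrap(6), 6)), c) }, so y -> h(4, q(wrap(q(wrap(6), 6)), c), wrap(q(wrap(6), 6))).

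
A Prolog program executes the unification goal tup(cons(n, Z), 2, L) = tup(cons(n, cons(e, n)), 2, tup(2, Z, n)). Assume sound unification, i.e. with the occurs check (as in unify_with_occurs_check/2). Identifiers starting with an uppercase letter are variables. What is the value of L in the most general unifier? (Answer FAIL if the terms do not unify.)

Decompose tup/3: cons(n, Z) = cons(n, cons(e, n)),  2 = 2,  L = tup(2, Z, n).
Decompose cons/2: n = n,  Z = cons(e, n).
Delete trivial equation n = n.
Bind Z := cons(e, n); substituting into the one remaining equation that mentions Z gives: L = tup(2, cons(e, n), n).
Delete trivial equation 2 = 2.
Bind L := tup(2, cons(e, n), n).
MGU = { Z = cons(e, n), L = tup(2, cons(e, n), n) }, so L = tup(2, cons(e, n), n).

tup(2, cons(e, n), n)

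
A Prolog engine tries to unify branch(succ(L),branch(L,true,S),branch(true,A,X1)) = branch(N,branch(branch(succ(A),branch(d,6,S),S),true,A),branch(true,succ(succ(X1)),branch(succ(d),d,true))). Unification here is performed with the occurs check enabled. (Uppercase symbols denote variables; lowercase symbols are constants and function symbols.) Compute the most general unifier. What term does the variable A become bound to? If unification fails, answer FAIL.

Decompose branch/3: succ(L) = N,  branch(L,true,S) = branch(branch(succ(A),branch(d,6,S),S),true,A),  branch(true,A,X1) = branch(true,succ(succ(X1)),branch(succ(d),d,true)).
Bind N := succ(L); no other remaining equation mentions N.
Decompose branch/3: L = branch(succ(A),branch(d,6,S),S),  true = true,  S = A.
Bind L := branch(succ(A),branch(d,6,S),S); no other remaining equation mentions L. Substituting into the earlier binding gives N := succ(branch(succ(A),branch(d,6,S),S)).
Delete trivial equation true = true.
Bind S := A; no other remaining equation mentions S. Substituting into the earlier bindings gives N := succ(branch(succ(A),branch(d,6,A),A)), L := branch(succ(A),branch(d,6,A),A).
Decompose branch/3: true = true,  A = succ(succ(X1)),  X1 = branch(succ(d),d,true).
Delete trivial equation true = true.
Bind A := succ(succ(X1)); no other remaining equation mentions A. Substituting into the earlier bindings gives N := succ(branch(succ(succ(succ(X1))),branch(d,6,succ(succ(X1))),succ(succ(X1)))), L := branch(succ(succ(succ(X1))),branch(d,6,succ(succ(X1))),succ(succ(X1))), S := succ(succ(X1)).
Bind X1 := branch(succ(d),d,true). Substituting into the earlier bindings gives N := succ(branch(succ(succ(succ(branch(succ(d),d,true)))),branch(d,6,succ(succ(branch(succ(d),d,true)))),succ(succ(branch(succ(d),d,true))))), L := branch(succ(succ(succ(branch(succ(d),d,true)))),branch(d,6,succ(succ(branch(succ(d),d,true)))),succ(succ(branch(succ(d),d,true)))), S := succ(succ(branch(succ(d),d,true))), A := succ(succ(branch(succ(d),d,true))).
MGU = { N ↦ succ(branch(succ(succ(succ(branch(succ(d),d,true)))),branch(d,6,succ(succ(branch(succ(d),d,true)))),succ(succ(branch(succ(d),d,true))))), L ↦ branch(succ(succ(succ(branch(succ(d),d,true)))),branch(d,6,succ(succ(branch(succ(d),d,true)))),succ(succ(branch(succ(d),d,true)))), S ↦ succ(succ(branch(succ(d),d,true))), A ↦ succ(succ(branch(succ(d),d,true))), X1 ↦ branch(succ(d),d,true) }, so A ↦ succ(succ(branch(succ(d),d,true))).

succ(succ(branch(succ(d),d,true)))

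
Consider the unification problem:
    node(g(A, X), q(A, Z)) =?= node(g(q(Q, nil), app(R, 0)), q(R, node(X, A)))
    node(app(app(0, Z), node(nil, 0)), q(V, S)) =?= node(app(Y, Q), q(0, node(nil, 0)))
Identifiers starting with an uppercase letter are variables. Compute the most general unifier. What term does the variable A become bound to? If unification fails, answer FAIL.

q(node(nil, 0), nil)

Decompose node/2: g(A, X) =?= g(q(Q, nil), app(R, 0)),  q(A, Z) =?= q(R, node(X, A)).
Decompose g/2: A =?= q(Q, nil),  X =?= app(R, 0).
Bind A := q(Q, nil); substituting into the one remaining equation that mentions A gives: q(q(Q, nil), Z) =?= q(R, node(X, q(Q, nil))).
Bind X := app(R, 0); substituting into the one remaining equation that mentions X gives: q(q(Q, nil), Z) =?= q(R, node(app(R, 0), q(Q, nil))).
Decompose q/2: q(Q, nil) =?= R,  Z =?= node(app(R, 0), q(Q, nil)).
Bind R := q(Q, nil); substituting into the one remaining equation that mentions R gives: Z =?= node(app(q(Q, nil), 0), q(Q, nil)). Substituting into the earlier binding gives X := app(q(Q, nil), 0).
Bind Z := node(app(q(Q, nil), 0), q(Q, nil)); substituting into the remaining equation gives: node(app(app(0, node(app(q(Q, nil), 0), q(Q, nil))), node(nil, 0)), q(V, S)) =?= node(app(Y, Q), q(0, node(nil, 0))).
Decompose node/2: app(app(0, node(app(q(Q, nil), 0), q(Q, nil))), node(nil, 0)) =?= app(Y, Q),  q(V, S) =?= q(0, node(nil, 0)).
Decompose app/2: app(0, node(app(q(Q, nil), 0), q(Q, nil))) =?= Y,  node(nil, 0) =?= Q.
Bind Y := app(0, node(app(q(Q, nil), 0), q(Q, nil))); no other remaining equation mentions Y.
Bind Q := node(nil, 0); no other remaining equation mentions Q. Substituting into the earlier bindings gives A := q(node(nil, 0), nil), X := app(q(node(nil, 0), nil), 0), R := q(node(nil, 0), nil), Z := node(app(q(node(nil, 0), nil), 0), q(node(nil, 0), nil)), Y := app(0, node(app(q(node(nil, 0), nil), 0), q(node(nil, 0), nil))).
Decompose q/2: V =?= 0,  S =?= node(nil, 0).
Bind V := 0; no other remaining equation mentions V.
Bind S := node(nil, 0).
MGU = { A := q(node(nil, 0), nil), X := app(q(node(nil, 0), nil), 0), R := q(node(nil, 0), nil), Z := node(app(q(node(nil, 0), nil), 0), q(node(nil, 0), nil)), Y := app(0, node(app(q(node(nil, 0), nil), 0), q(node(nil, 0), nil))), Q := node(nil, 0), V := 0, S := node(nil, 0) }, so A := q(node(nil, 0), nil).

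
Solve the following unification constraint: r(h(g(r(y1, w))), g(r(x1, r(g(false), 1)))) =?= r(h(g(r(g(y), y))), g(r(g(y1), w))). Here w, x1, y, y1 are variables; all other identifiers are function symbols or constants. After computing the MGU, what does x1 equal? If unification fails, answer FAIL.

Decompose r/2: h(g(r(y1, w))) =?= h(g(r(g(y), y))),  g(r(x1, r(g(false), 1))) =?= g(r(g(y1), w)).
Decompose h/1: g(r(y1, w)) =?= g(r(g(y), y)).
Decompose g/1: r(y1, w) =?= r(g(y), y).
Decompose r/2: y1 =?= g(y),  w =?= y.
Bind y1 := g(y); substituting into the one remaining equation that mentions y1 gives: g(r(x1, r(g(false), 1))) =?= g(r(g(g(y)), w)).
Bind w := y; substituting into the remaining equation gives: g(r(x1, r(g(false), 1))) =?= g(r(g(g(y)), y)).
Decompose g/1: r(x1, r(g(false), 1)) =?= r(g(g(y)), y).
Decompose r/2: x1 =?= g(g(y)),  r(g(false), 1) =?= y.
Bind x1 := g(g(y)); no other remaining equation mentions x1.
Bind y := r(g(false), 1). Substituting into the earlier bindings gives y1 := g(r(g(false), 1)), w := r(g(false), 1), x1 := g(g(r(g(false), 1))).
MGU = { y1 := g(r(g(false), 1)), w := r(g(false), 1), x1 := g(g(r(g(false), 1))), y := r(g(false), 1) }, so x1 := g(g(r(g(false), 1))).

g(g(r(g(false), 1)))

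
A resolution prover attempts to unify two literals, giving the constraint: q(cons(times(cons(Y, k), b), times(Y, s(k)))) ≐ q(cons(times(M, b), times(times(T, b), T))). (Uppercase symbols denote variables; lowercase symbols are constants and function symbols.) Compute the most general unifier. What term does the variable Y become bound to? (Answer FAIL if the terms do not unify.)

times(s(k), b)

Decompose q/1: cons(times(cons(Y, k), b), times(Y, s(k))) ≐ cons(times(M, b), times(times(T, b), T)).
Decompose cons/2: times(cons(Y, k), b) ≐ times(M, b),  times(Y, s(k)) ≐ times(times(T, b), T).
Decompose times/2: cons(Y, k) ≐ M,  b ≐ b.
Bind M := cons(Y, k); no other remaining equation mentions M.
Delete trivial equation b ≐ b.
Decompose times/2: Y ≐ times(T, b),  s(k) ≐ T.
Bind Y := times(T, b); no other remaining equation mentions Y. Substituting into the earlier binding gives M := cons(times(T, b), k).
Bind T := s(k). Substituting into the earlier bindings gives M := cons(times(s(k), b), k), Y := times(s(k), b).
MGU = { M := cons(times(s(k), b), k), Y := times(s(k), b), T := s(k) }, so Y := times(s(k), b).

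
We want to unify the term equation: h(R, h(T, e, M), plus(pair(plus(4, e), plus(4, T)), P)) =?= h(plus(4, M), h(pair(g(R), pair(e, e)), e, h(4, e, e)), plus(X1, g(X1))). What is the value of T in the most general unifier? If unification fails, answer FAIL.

Decompose h/3: R =?= plus(4, M),  h(T, e, M) =?= h(pair(g(R), pair(e, e)), e, h(4, e, e)),  plus(pair(plus(4, e), plus(4, T)), P) =?= plus(X1, g(X1)).
Bind R := plus(4, M); substituting into the one remaining equation that mentions R gives: h(T, e, M) =?= h(pair(g(plus(4, M)), pair(e, e)), e, h(4, e, e)).
Decompose h/3: T =?= pair(g(plus(4, M)), pair(e, e)),  e =?= e,  M =?= h(4, e, e).
Bind T := pair(g(plus(4, M)), pair(e, e)); substituting into the one remaining equation that mentions T gives: plus(pair(plus(4, e), plus(4, pair(g(plus(4, M)), pair(e, e)))), P) =?= plus(X1, g(X1)).
Delete trivial equation e =?= e.
Bind M := h(4, e, e); substituting into the remaining equation gives: plus(pair(plus(4, e), plus(4, pair(g(plus(4, h(4, e, e))), pair(e, e)))), P) =?= plus(X1, g(X1)). Substituting into the earlier bindings gives R := plus(4, h(4, e, e)), T := pair(g(plus(4, h(4, e, e))), pair(e, e)).
Decompose plus/2: pair(plus(4, e), plus(4, pair(g(plus(4, h(4, e, e))), pair(e, e)))) =?= X1,  P =?= g(X1).
Bind X1 := pair(plus(4, e), plus(4, pair(g(plus(4, h(4, e, e))), pair(e, e)))); substituting into the remaining equation gives: P =?= g(pair(plus(4, e), plus(4, pair(g(plus(4, h(4, e, e))), pair(e, e))))).
Bind P := g(pair(plus(4, e), plus(4, pair(g(plus(4, h(4, e, e))), pair(e, e))))).
MGU = { R ↦ plus(4, h(4, e, e)), T ↦ pair(g(plus(4, h(4, e, e))), pair(e, e)), M ↦ h(4, e, e), X1 ↦ pair(plus(4, e), plus(4, pair(g(plus(4, h(4, e, e))), pair(e, e)))), P ↦ g(pair(plus(4, e), plus(4, pair(g(plus(4, h(4, e, e))), pair(e, e))))) }, so T ↦ pair(g(plus(4, h(4, e, e))), pair(e, e)).

pair(g(plus(4, h(4, e, e))), pair(e, e))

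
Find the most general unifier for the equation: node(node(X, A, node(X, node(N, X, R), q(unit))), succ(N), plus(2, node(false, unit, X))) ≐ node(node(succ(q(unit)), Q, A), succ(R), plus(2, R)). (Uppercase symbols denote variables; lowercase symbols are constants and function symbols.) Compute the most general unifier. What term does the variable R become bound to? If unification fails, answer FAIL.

Decompose node/3: node(X, A, node(X, node(N, X, R), q(unit))) ≐ node(succ(q(unit)), Q, A),  succ(N) ≐ succ(R),  plus(2, node(false, unit, X)) ≐ plus(2, R).
Decompose node/3: X ≐ succ(q(unit)),  A ≐ Q,  node(X, node(N, X, R), q(unit)) ≐ A.
Bind X := succ(q(unit)); substituting into the 2 remaining equations that mention X gives: node(succ(q(unit)), node(N, succ(q(unit)), R), q(unit)) ≐ A,  plus(2, node(false, unit, succ(q(unit)))) ≐ plus(2, R).
Bind A := Q; substituting into the one remaining equation that mentions A gives: node(succ(q(unit)), node(N, succ(q(unit)), R), q(unit)) ≐ Q.
Bind Q := node(succ(q(unit)), node(N, succ(q(unit)), R), q(unit)); no other remaining equation mentions Q. Substituting into the earlier binding gives A := node(succ(q(unit)), node(N, succ(q(unit)), R), q(unit)).
Decompose succ/1: N ≐ R.
Bind N := R; no other remaining equation mentions N. Substituting into the earlier bindings gives A := node(succ(q(unit)), node(R, succ(q(unit)), R), q(unit)), Q := node(succ(q(unit)), node(R, succ(q(unit)), R), q(unit)).
Decompose plus/2: 2 ≐ 2,  node(false, unit, succ(q(unit))) ≐ R.
Delete trivial equation 2 ≐ 2.
Bind R := node(false, unit, succ(q(unit))). Substituting into the earlier bindings gives A := node(succ(q(unit)), node(node(false, unit, succ(q(unit))), succ(q(unit)), node(false, unit, succ(q(unit)))), q(unit)), Q := node(succ(q(unit)), node(node(false, unit, succ(q(unit))), succ(q(unit)), node(false, unit, succ(q(unit)))), q(unit)), N := node(false, unit, succ(q(unit))).
MGU = { X ↦ succ(q(unit)), A ↦ node(succ(q(unit)), node(node(false, unit, succ(q(unit))), succ(q(unit)), node(false, unit, succ(q(unit)))), q(unit)), Q ↦ node(succ(q(unit)), node(node(false, unit, succ(q(unit))), succ(q(unit)), node(false, unit, succ(q(unit)))), q(unit)), N ↦ node(false, unit, succ(q(unit))), R ↦ node(false, unit, succ(q(unit))) }, so R ↦ node(false, unit, succ(q(unit))).

node(false, unit, succ(q(unit)))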